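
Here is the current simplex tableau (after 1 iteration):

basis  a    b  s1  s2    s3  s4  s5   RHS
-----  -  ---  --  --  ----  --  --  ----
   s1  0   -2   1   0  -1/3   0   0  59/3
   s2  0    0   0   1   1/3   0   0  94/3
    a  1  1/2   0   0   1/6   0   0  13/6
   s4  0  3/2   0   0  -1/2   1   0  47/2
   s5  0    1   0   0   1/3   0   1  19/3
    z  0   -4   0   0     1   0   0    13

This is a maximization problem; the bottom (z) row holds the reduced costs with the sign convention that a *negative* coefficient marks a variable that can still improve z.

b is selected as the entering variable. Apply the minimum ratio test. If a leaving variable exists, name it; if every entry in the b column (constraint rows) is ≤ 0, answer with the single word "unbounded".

Ratios: row 1 (s1): entry -2 ≤ 0, skip; row 2 (s2): entry 0 ≤ 0, skip; row 3 (a): (13/6)/(1/2) = 13/3; row 4 (s4): (47/2)/(3/2) = 47/3; row 5 (s5): (19/3)/1 = 19/3.
Minimum ratio is in the a row, so a leaves.

a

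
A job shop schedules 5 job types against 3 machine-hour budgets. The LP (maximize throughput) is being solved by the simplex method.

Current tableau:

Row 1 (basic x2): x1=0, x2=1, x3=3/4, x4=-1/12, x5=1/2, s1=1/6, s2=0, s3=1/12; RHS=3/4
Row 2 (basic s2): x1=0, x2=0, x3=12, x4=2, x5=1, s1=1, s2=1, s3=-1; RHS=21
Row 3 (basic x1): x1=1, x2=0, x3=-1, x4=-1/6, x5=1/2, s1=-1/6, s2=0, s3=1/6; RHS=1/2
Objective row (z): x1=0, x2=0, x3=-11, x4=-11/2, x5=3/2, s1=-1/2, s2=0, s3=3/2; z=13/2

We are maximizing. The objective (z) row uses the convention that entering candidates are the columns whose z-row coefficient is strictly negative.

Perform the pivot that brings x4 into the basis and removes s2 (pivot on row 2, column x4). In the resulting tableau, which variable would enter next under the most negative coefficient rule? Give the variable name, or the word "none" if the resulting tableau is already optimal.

s3

Pivot element 2. New z-row = old z-row − (-11/2)·(row 2/2).
Updated z-row coefficients: x1: 0, x2: 0, x3: 22, x4: 0, x5: 17/4, s1: 9/4, s2: 11/4, s3: -5/4.
The most negative is -5/4 in column s3, so s3 would enter next.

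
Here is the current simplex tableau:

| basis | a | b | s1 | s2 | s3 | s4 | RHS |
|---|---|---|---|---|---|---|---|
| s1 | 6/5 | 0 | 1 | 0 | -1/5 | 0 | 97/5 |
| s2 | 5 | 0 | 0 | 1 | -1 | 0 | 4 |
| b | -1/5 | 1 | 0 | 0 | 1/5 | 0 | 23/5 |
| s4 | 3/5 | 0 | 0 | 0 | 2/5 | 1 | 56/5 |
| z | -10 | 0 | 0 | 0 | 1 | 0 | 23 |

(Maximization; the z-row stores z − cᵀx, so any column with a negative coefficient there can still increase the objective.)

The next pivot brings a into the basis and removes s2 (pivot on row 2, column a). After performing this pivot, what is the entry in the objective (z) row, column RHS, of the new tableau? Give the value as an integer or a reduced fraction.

31

Pivot element is row 2, column a: 5.
Normalize row 2: new (row 2, RHS) = 4/5 = 4/5.
z-row ← z-row − (-10)·(new row 2): 23 − (-10)·(4/5) = 31.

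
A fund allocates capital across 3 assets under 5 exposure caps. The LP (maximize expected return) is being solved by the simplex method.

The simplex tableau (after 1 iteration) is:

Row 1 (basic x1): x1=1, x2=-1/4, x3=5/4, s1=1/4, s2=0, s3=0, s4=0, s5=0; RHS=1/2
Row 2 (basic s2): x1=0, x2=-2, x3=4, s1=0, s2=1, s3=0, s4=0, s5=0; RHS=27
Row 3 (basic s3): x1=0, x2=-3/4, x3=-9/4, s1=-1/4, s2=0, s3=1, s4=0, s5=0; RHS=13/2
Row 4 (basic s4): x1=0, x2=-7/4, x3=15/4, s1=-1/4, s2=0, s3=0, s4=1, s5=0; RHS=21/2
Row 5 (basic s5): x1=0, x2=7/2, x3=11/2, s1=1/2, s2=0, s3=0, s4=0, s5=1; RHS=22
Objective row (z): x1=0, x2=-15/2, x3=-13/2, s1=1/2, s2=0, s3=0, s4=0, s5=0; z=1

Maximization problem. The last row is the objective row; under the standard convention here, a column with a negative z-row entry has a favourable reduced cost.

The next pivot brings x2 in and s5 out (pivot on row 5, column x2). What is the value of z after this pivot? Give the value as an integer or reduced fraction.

337/7

Minimum ratio for x2: 22/(7/2) = 44/7.
z changes by −(z-row coeff of x2)·ratio = −(-15/2)·(44/7) = 330/7.
New z = 1 + (330/7) = 337/7.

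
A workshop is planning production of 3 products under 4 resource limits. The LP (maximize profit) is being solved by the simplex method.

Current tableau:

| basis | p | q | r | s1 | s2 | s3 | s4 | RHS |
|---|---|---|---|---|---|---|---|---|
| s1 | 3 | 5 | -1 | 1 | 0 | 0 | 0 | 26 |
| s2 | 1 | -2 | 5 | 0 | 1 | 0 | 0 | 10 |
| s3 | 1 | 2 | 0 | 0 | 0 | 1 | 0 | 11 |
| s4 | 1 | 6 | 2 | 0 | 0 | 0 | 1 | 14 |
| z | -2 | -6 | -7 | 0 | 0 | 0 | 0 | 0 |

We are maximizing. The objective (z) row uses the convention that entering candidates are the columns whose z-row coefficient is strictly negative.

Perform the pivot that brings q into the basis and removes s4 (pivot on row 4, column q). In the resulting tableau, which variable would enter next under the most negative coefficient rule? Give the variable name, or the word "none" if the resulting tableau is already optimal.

r

Pivot element 6. New z-row = old z-row − (-6)·(row 4/6).
Updated z-row coefficients: p: -1, q: 0, r: -5, s1: 0, s2: 0, s3: 0, s4: 1.
The most negative is -5 in column r, so r would enter next.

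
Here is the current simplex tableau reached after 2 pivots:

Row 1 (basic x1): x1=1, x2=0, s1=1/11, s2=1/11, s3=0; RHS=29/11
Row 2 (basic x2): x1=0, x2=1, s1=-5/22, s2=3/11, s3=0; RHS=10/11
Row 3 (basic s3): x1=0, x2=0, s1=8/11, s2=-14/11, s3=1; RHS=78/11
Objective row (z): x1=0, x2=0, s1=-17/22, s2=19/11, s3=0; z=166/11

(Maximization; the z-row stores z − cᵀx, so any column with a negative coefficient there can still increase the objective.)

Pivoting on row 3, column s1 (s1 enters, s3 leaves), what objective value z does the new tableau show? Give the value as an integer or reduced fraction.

181/8

Minimum ratio for s1: (78/11)/(8/11) = 39/4.
z changes by −(z-row coeff of s1)·ratio = −(-17/22)·(39/4) = 663/88.
New z = 166/11 + (663/88) = 181/8.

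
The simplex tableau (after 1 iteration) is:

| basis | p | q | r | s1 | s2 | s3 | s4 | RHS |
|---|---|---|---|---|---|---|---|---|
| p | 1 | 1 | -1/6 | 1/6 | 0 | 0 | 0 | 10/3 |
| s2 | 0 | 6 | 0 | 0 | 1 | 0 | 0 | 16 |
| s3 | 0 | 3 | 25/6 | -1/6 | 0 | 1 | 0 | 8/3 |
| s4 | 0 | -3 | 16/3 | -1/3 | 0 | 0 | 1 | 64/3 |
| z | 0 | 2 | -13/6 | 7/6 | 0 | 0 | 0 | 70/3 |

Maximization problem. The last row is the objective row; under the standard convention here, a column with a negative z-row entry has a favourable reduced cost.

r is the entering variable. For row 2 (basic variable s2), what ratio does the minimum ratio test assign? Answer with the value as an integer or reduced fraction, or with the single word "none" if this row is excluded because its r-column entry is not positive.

none

The r entry in row 2 is 0 ≤ 0, so this row gives no ratio.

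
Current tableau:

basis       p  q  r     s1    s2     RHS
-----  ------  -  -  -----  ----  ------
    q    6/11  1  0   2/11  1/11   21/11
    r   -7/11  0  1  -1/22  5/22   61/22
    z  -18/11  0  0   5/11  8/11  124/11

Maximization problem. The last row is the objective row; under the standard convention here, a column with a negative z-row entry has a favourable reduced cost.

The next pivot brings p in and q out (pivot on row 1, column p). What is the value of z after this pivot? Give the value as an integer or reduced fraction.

17

Minimum ratio for p: (21/11)/(6/11) = 7/2.
z changes by −(z-row coeff of p)·ratio = −(-18/11)·(7/2) = 63/11.
New z = 124/11 + (63/11) = 17.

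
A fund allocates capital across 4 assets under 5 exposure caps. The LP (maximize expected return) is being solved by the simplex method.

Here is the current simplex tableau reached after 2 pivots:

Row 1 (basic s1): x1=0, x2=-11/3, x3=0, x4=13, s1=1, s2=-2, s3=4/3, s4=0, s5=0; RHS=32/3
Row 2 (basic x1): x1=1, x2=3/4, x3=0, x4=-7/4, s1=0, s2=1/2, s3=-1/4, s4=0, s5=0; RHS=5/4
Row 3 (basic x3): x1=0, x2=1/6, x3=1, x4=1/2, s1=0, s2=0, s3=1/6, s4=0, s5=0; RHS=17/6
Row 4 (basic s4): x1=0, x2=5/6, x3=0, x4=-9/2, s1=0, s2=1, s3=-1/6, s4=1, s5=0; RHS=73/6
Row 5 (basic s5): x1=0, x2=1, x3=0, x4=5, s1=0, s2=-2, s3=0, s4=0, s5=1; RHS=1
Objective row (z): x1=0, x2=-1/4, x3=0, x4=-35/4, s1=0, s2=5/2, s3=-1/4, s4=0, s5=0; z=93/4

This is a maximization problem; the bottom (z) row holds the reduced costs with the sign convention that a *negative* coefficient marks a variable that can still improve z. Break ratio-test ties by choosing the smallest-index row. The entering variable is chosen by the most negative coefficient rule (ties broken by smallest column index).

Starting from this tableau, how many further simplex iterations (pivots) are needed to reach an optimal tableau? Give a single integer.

3

pivot: x4 in, s5 out → z = 25
pivot: s2 in, s1 out → z = 1321/48
pivot: x2 in, x1 out → z = 491/17
No improving column remains; optimal.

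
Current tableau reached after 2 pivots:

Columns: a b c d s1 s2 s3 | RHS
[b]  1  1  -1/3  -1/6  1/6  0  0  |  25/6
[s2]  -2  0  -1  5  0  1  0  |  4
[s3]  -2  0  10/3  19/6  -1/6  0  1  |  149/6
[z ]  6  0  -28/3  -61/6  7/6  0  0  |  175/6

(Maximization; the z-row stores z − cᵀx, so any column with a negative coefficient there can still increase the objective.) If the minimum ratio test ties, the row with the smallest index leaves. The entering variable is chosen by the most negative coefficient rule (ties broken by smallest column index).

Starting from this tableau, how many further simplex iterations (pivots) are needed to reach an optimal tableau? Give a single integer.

3

pivot: d in, s2 out → z = 373/10
pivot: c in, s3 out → z = 12043/119
pivot: a in, b out → z = 10551/103
No improving column remains; optimal.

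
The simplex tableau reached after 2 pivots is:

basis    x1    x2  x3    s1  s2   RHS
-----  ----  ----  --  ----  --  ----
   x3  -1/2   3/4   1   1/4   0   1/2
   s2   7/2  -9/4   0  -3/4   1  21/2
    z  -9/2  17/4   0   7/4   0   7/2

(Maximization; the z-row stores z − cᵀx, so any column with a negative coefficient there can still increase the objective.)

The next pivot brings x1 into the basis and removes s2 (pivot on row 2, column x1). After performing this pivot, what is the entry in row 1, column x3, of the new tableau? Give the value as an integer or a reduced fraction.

1

Pivot element is row 2, column x1: 7/2.
Normalize row 2: new (row 2, x3) = 0/(7/2) = 0.
row 1 ← row 1 − (-1/2)·(new row 2): 1 − (-1/2)·0 = 1.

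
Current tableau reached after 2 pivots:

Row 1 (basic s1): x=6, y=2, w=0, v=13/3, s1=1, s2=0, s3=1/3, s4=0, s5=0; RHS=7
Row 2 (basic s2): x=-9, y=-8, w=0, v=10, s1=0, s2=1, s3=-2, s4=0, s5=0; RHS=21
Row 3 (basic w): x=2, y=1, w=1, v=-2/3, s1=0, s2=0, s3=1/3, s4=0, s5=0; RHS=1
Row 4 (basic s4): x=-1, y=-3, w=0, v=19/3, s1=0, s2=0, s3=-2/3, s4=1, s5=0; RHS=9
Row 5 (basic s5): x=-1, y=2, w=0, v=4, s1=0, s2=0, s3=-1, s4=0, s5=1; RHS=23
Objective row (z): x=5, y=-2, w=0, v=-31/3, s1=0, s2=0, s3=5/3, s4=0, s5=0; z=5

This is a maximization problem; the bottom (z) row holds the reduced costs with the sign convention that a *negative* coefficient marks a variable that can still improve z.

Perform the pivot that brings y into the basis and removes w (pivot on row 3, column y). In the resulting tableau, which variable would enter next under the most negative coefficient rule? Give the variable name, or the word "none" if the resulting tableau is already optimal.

Pivot element 1. New z-row = old z-row − (-2)·(row 3/1).
Updated z-row coefficients: x: 9, y: 0, w: 2, v: -35/3, s1: 0, s2: 0, s3: 7/3, s4: 0, s5: 0.
The most negative is -35/3 in column v, so v would enter next.

v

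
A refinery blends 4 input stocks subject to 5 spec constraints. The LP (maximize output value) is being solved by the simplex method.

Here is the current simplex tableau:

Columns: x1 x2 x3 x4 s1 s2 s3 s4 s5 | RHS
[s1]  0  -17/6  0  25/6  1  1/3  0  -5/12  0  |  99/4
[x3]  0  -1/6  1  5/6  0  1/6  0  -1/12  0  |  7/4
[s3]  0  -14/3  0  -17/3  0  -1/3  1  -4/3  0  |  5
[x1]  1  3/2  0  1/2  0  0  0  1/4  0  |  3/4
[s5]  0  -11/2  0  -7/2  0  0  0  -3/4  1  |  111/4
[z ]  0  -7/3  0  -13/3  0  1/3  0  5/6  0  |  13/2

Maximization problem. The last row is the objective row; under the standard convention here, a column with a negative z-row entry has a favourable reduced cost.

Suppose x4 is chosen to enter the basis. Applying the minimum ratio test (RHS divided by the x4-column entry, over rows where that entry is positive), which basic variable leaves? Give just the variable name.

Ratios: row 1 (s1): (99/4)/(25/6) = 297/50; row 2 (x3): (7/4)/(5/6) = 21/10; row 3 (s3): entry -17/3 ≤ 0, skip; row 4 (x1): (3/4)/(1/2) = 3/2; row 5 (s5): entry -7/2 ≤ 0, skip.
Minimum ratio 3/2 is in the x1 row, so x1 leaves.

x1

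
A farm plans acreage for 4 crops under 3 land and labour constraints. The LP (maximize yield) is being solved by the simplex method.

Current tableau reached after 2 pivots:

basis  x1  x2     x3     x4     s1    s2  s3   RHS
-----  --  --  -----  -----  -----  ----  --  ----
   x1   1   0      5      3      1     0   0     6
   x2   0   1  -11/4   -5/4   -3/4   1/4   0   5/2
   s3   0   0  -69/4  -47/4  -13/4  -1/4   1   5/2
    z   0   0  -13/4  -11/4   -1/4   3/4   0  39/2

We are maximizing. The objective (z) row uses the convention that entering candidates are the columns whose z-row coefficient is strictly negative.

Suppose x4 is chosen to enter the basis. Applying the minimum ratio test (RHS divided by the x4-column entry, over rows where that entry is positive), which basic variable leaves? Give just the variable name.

x1

Ratios: row 1 (x1): 6/3 = 2; row 2 (x2): entry -5/4 ≤ 0, skip; row 3 (s3): entry -47/4 ≤ 0, skip.
Minimum ratio 2 is in the x1 row, so x1 leaves.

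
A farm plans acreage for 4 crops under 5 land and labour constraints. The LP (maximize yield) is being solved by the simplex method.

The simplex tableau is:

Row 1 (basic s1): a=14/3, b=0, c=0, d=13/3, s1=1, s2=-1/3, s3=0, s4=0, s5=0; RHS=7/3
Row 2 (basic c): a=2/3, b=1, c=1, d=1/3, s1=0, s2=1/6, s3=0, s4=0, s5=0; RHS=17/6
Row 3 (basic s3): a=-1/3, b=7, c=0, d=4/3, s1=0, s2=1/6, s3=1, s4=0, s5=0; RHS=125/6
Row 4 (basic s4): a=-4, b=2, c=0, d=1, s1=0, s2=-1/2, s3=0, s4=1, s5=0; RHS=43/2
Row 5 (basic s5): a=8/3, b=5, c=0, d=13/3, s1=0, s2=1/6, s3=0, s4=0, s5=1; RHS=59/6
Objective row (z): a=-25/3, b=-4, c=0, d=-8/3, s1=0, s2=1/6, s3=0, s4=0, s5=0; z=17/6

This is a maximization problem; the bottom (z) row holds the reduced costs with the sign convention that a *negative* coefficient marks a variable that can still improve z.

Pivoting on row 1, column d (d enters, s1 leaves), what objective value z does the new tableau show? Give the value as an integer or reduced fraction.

111/26

Minimum ratio for d: (7/3)/(13/3) = 7/13.
z changes by −(z-row coeff of d)·ratio = −(-8/3)·(7/13) = 56/39.
New z = 17/6 + (56/39) = 111/26.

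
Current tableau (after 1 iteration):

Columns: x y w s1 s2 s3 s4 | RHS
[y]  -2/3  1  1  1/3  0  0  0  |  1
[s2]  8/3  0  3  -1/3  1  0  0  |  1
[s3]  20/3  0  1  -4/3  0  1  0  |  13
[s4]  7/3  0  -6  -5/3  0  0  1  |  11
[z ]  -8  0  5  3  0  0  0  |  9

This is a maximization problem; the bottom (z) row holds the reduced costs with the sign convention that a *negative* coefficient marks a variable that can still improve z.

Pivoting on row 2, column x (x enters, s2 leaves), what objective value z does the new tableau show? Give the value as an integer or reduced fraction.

Minimum ratio for x: 1/(8/3) = 3/8.
z changes by −(z-row coeff of x)·ratio = −(-8)·(3/8) = 3.
New z = 9 + 3 = 12.

12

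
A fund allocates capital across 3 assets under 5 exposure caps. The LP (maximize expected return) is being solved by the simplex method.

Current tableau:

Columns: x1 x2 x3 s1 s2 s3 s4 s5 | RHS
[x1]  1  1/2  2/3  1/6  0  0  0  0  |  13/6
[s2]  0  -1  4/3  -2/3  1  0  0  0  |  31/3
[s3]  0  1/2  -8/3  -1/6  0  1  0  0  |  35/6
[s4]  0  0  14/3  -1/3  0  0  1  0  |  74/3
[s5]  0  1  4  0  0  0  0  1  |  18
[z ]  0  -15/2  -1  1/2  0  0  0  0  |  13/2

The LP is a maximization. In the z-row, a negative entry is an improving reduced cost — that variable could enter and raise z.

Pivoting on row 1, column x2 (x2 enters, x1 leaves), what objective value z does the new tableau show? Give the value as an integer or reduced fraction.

Minimum ratio for x2: (13/6)/(1/2) = 13/3.
z changes by −(z-row coeff of x2)·ratio = −(-15/2)·(13/3) = 65/2.
New z = 13/2 + (65/2) = 39.

39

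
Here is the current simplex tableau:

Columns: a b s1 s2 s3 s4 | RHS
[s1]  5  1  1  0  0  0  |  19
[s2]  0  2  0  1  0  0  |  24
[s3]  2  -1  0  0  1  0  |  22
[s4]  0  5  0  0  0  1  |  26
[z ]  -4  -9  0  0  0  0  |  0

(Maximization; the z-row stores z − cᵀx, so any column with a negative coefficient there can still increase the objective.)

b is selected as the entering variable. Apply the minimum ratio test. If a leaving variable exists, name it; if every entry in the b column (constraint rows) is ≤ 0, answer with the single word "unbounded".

s4

Ratios: row 1 (s1): 19/1 = 19; row 2 (s2): 24/2 = 12; row 3 (s3): entry -1 ≤ 0, skip; row 4 (s4): 26/5 = 26/5.
Minimum ratio is in the s4 row, so s4 leaves.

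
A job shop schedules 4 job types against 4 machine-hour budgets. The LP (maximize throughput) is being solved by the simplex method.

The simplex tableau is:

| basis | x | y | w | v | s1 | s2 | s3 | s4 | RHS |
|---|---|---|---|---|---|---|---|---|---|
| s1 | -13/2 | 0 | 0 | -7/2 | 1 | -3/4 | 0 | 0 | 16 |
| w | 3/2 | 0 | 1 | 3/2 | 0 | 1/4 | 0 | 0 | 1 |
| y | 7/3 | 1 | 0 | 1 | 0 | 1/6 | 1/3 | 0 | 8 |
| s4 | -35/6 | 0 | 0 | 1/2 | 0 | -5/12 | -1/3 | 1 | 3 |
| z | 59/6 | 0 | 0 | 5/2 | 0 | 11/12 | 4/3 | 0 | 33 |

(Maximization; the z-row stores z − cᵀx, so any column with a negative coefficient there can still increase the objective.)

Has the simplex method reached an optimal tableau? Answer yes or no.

No objective-row coefficient is strictly negative, so no entering variable exists; the tableau is optimal.

yes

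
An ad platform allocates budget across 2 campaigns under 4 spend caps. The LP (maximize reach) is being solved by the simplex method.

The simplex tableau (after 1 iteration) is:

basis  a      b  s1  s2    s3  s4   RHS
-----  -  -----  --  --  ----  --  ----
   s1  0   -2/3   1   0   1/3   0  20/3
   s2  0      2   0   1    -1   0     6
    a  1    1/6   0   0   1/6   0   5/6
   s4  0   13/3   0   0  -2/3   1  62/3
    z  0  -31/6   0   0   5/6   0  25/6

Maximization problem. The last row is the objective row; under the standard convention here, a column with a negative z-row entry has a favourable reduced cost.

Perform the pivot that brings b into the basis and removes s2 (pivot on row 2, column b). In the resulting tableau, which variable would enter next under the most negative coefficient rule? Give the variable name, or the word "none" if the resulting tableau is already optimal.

Pivot element 2. New z-row = old z-row − (-31/6)·(row 2/2).
Updated z-row coefficients: a: 0, b: 0, s1: 0, s2: 31/12, s3: -7/4, s4: 0.
The most negative is -7/4 in column s3, so s3 would enter next.

s3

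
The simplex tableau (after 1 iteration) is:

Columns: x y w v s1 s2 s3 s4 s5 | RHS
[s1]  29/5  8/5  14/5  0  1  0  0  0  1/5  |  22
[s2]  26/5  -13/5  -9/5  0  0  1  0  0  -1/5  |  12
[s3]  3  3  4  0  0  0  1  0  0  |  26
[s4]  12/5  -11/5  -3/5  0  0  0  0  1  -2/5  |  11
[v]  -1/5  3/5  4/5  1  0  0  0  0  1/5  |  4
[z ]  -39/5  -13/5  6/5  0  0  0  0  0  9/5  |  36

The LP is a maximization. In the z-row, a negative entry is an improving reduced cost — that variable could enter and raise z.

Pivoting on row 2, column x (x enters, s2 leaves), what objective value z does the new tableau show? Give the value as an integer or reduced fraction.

54

Minimum ratio for x: 12/(26/5) = 30/13.
z changes by −(z-row coeff of x)·ratio = −(-39/5)·(30/13) = 18.
New z = 36 + 18 = 54.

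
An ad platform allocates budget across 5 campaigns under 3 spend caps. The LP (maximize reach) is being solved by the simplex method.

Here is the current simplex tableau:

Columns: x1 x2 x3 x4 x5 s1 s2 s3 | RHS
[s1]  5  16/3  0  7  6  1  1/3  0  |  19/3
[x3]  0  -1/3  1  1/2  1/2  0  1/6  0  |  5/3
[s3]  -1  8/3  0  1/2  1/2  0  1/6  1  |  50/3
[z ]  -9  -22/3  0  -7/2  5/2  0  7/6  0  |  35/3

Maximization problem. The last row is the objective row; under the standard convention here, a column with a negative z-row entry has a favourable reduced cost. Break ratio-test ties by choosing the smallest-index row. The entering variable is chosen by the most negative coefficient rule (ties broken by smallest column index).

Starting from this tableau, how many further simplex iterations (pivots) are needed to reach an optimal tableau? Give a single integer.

pivot: x1 in, s1 out → z = 346/15
No improving column remains; optimal.

1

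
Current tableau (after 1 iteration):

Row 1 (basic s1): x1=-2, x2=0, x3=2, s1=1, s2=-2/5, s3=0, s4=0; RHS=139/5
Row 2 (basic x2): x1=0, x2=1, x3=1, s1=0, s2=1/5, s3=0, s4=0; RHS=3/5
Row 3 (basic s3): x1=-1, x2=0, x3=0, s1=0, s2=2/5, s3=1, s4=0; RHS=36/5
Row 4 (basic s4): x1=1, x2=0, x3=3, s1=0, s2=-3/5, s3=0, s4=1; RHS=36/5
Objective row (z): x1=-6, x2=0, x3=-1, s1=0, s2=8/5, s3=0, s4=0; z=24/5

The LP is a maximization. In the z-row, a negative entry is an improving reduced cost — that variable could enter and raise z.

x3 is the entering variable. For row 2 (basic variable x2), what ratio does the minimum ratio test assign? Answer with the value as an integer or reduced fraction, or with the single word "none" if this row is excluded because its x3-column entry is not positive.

Ratio = RHS / (x3 entry) = (3/5) / 1 = 3/5.

3/5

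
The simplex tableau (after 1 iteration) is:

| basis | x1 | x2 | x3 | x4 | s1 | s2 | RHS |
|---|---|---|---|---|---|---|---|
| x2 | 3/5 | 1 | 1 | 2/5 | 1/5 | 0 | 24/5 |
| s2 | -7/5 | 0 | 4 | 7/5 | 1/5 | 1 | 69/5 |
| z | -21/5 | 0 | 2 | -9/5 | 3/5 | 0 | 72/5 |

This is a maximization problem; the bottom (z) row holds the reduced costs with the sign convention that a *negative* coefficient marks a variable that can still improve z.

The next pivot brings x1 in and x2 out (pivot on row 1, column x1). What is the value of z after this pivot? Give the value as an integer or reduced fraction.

48

Minimum ratio for x1: (24/5)/(3/5) = 8.
z changes by −(z-row coeff of x1)·ratio = −(-21/5)·8 = 168/5.
New z = 72/5 + (168/5) = 48.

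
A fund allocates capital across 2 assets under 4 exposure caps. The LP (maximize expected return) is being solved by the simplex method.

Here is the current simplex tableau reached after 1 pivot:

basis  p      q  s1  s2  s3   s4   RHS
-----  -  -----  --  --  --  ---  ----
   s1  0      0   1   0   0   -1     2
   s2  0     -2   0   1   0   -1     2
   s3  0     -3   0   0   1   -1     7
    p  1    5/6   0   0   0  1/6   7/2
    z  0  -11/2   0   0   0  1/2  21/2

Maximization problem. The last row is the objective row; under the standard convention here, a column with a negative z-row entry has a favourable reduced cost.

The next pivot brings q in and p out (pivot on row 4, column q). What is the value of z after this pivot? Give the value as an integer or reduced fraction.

Minimum ratio for q: (7/2)/(5/6) = 21/5.
z changes by −(z-row coeff of q)·ratio = −(-11/2)·(21/5) = 231/10.
New z = 21/2 + (231/10) = 168/5.

168/5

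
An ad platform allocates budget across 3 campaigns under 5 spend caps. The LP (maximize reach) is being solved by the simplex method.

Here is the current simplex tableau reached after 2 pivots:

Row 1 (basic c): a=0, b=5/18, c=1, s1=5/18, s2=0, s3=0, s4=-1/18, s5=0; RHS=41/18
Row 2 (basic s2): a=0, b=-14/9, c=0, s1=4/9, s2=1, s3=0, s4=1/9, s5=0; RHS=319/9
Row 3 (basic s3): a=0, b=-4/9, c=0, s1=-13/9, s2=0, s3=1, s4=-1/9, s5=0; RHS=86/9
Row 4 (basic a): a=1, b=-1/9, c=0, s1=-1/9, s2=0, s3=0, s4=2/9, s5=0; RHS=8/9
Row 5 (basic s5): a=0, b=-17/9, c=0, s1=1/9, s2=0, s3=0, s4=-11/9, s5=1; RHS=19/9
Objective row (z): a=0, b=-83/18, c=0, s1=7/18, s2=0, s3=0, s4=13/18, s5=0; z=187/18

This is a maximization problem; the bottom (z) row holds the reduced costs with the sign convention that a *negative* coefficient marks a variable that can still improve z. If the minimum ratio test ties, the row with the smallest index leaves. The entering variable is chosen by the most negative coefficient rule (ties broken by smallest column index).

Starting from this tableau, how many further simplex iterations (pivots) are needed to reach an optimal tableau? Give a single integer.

2

pivot: b in, c out → z = 241/5
pivot: s4 in, a out → z = 50
No improving column remains; optimal.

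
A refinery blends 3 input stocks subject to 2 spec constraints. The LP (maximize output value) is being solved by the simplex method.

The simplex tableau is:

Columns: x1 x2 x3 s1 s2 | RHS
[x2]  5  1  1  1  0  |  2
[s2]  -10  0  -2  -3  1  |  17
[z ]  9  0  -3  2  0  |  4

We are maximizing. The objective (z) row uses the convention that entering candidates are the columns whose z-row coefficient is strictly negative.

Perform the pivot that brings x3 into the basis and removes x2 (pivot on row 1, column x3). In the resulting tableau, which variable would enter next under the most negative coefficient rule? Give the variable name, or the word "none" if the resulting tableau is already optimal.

Pivot element 1. New z-row = old z-row − (-3)·(row 1/1).
Updated z-row coefficients: x1: 24, x2: 3, x3: 0, s1: 5, s2: 0.
No coefficient is strictly negative; the tableau after this pivot is optimal.

none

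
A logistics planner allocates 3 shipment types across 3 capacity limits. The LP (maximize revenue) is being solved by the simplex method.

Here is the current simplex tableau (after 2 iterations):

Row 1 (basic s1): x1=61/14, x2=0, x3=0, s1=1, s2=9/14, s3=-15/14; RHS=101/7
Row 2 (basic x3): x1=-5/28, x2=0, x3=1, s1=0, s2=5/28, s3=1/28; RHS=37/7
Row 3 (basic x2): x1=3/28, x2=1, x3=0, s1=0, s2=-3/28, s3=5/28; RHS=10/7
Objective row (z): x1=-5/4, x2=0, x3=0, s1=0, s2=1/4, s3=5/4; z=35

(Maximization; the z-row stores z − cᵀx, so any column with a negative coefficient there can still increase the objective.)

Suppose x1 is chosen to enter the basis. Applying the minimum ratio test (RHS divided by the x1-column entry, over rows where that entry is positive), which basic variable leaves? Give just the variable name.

s1

Ratios: row 1 (s1): (101/7)/(61/14) = 202/61; row 2 (x3): entry -5/28 ≤ 0, skip; row 3 (x2): (10/7)/(3/28) = 40/3.
Minimum ratio 202/61 is in the s1 row, so s1 leaves.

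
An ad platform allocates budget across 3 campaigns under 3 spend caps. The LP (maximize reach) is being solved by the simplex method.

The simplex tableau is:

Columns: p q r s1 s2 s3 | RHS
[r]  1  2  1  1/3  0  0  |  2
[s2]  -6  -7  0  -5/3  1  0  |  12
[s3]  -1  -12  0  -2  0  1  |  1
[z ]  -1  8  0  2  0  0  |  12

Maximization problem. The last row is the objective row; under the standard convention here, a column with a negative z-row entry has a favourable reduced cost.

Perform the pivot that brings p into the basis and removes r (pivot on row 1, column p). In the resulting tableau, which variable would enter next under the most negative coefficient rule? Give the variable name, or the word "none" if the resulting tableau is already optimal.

none

Pivot element 1. New z-row = old z-row − (-1)·(row 1/1).
Updated z-row coefficients: p: 0, q: 10, r: 1, s1: 7/3, s2: 0, s3: 0.
No coefficient is strictly negative; the tableau after this pivot is optimal.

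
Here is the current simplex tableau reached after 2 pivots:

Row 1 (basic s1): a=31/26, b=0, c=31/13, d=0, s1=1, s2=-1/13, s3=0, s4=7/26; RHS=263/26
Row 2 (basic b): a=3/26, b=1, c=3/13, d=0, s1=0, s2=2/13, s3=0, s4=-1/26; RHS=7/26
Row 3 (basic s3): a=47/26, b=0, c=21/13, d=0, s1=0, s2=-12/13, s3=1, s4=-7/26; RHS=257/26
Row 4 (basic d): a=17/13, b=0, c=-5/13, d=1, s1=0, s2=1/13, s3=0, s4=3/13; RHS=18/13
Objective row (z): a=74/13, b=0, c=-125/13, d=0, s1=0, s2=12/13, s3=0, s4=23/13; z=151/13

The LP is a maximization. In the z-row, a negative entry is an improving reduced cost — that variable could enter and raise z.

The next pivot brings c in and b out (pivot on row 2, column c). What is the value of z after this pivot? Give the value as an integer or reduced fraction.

137/6

Minimum ratio for c: (7/26)/(3/13) = 7/6.
z changes by −(z-row coeff of c)·ratio = −(-125/13)·(7/6) = 875/78.
New z = 151/13 + (875/78) = 137/6.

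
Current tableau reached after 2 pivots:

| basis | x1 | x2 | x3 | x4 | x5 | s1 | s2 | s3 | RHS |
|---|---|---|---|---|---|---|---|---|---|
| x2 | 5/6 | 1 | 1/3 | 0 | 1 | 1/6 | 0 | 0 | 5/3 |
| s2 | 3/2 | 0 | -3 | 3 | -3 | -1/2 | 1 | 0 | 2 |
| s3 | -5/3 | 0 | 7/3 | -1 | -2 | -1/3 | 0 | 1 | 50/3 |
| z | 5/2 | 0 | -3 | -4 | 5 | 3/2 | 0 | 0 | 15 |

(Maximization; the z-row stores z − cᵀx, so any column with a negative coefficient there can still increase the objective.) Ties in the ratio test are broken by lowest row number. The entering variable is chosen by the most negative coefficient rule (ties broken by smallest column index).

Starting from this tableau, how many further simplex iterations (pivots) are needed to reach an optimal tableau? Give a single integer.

2

pivot: x4 in, s2 out → z = 53/3
pivot: x3 in, x2 out → z = 158/3
No improving column remains; optimal.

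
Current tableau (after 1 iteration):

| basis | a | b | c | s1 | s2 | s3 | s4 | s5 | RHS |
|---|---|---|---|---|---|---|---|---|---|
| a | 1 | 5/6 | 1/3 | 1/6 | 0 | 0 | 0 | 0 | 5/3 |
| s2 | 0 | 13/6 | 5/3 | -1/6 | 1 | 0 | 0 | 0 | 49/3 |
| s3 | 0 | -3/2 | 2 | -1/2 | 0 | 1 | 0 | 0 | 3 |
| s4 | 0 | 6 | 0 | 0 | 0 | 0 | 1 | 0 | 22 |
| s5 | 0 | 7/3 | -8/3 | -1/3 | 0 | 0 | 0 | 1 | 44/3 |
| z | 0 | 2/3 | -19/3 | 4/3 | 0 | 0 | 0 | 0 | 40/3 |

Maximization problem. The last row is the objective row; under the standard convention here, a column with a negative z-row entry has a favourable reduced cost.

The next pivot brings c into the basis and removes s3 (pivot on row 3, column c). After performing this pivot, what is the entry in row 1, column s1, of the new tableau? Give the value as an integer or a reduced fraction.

1/4

Pivot element is row 3, column c: 2.
Normalize row 3: new (row 3, s1) = (-1/2)/2 = -1/4.
row 1 ← row 1 − (1/3)·(new row 3): 1/6 − (1/3)·(-1/4) = 1/4.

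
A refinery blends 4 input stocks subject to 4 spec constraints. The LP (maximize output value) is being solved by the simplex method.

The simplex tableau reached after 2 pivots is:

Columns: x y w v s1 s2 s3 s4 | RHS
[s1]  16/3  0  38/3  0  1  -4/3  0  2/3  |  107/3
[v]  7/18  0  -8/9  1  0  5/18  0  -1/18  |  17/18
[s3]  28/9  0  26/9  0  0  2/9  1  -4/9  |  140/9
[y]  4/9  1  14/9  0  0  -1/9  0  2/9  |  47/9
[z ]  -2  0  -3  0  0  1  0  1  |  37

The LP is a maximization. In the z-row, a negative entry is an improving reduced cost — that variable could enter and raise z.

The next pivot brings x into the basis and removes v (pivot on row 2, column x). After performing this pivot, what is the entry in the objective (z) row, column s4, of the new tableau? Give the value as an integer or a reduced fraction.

Pivot element is row 2, column x: 7/18.
Normalize row 2: new (row 2, s4) = (-1/18)/(7/18) = -1/7.
z-row ← z-row − (-2)·(new row 2): 1 − (-2)·(-1/7) = 5/7.

5/7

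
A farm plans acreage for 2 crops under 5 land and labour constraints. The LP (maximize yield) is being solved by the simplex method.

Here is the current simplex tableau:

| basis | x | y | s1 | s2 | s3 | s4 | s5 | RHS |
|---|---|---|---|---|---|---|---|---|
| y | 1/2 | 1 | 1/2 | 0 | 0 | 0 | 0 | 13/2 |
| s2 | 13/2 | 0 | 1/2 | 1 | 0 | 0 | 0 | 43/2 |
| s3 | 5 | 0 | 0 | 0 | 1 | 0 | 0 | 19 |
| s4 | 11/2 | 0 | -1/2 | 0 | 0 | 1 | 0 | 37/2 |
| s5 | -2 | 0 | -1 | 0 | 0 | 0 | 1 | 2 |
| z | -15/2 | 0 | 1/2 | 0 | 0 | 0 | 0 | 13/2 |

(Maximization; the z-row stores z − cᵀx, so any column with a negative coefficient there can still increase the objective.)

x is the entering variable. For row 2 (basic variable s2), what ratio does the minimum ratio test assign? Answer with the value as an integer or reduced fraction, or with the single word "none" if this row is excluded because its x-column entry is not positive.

43/13

Ratio = RHS / (x entry) = (43/2) / (13/2) = 43/13.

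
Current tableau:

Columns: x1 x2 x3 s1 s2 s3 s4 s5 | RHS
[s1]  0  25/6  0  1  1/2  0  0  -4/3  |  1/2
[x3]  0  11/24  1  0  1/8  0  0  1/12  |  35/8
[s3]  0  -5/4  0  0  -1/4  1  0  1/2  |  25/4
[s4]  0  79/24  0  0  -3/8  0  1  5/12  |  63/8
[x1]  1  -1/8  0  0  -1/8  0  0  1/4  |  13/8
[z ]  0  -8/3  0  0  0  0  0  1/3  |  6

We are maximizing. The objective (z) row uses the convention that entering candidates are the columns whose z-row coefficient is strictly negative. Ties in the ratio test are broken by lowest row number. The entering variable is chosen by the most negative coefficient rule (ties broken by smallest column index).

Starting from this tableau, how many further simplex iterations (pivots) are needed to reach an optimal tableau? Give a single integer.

2

pivot: x2 in, s1 out → z = 158/25
pivot: s5 in, s4 out → z = 1318/147
No improving column remains; optimal.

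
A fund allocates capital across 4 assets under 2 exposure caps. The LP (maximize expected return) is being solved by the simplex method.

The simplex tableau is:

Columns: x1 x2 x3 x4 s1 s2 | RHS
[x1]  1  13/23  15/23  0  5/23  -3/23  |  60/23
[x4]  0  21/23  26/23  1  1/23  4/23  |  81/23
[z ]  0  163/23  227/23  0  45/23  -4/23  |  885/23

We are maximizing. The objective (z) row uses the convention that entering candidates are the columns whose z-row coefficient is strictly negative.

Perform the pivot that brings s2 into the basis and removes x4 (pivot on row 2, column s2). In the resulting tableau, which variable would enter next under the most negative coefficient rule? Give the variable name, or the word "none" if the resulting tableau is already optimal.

none

Pivot element 4/23. New z-row = old z-row − (-4/23)·(row 2/(4/23)).
Updated z-row coefficients: x1: 0, x2: 8, x3: 11, x4: 1, s1: 2, s2: 0.
No coefficient is strictly negative; the tableau after this pivot is optimal.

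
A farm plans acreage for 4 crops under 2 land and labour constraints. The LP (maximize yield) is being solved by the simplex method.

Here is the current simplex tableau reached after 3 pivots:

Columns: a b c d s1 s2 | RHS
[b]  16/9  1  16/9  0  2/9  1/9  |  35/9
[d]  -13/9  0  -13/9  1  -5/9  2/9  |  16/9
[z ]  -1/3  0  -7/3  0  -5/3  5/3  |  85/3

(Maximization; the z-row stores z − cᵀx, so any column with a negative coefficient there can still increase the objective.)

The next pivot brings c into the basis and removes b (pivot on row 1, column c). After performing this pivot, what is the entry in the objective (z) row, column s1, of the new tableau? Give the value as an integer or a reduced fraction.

Pivot element is row 1, column c: 16/9.
Normalize row 1: new (row 1, s1) = (2/9)/(16/9) = 1/8.
z-row ← z-row − (-7/3)·(new row 1): -5/3 − (-7/3)·(1/8) = -11/8.

-11/8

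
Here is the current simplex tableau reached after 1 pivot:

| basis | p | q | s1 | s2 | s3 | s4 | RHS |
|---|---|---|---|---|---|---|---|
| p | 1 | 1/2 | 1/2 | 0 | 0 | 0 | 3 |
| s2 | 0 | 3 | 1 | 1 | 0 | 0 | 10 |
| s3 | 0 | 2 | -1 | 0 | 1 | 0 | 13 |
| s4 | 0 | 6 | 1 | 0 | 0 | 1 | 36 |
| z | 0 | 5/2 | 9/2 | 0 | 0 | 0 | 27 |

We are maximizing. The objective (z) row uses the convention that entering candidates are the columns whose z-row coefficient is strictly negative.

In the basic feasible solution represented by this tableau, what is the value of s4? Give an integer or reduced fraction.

36

s4 is basic (row 4); its value is the RHS of that row: 36.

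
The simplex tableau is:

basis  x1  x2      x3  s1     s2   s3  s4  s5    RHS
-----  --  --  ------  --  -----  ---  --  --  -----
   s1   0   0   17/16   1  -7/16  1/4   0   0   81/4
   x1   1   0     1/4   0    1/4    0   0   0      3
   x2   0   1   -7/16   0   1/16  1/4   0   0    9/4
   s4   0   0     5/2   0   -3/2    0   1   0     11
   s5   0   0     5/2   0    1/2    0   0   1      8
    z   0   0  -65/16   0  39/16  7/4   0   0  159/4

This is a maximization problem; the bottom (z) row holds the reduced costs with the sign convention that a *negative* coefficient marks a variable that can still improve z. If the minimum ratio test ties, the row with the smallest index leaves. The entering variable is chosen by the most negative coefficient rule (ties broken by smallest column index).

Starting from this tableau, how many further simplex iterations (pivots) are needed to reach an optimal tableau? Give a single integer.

pivot: x3 in, s5 out → z = 211/4
No improving column remains; optimal.

1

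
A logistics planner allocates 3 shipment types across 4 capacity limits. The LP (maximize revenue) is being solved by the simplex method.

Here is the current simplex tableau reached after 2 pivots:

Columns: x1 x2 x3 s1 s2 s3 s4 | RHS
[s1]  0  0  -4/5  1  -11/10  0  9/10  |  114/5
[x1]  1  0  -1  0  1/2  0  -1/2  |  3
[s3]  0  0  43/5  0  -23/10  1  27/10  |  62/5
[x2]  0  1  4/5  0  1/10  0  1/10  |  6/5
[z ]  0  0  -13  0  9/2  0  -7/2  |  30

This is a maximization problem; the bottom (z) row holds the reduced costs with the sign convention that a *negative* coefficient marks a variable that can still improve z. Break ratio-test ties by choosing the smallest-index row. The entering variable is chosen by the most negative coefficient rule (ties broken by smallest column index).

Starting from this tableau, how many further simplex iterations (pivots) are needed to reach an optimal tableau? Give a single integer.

pivot: x3 in, s3 out → z = 2096/43
No improving column remains; optimal.

1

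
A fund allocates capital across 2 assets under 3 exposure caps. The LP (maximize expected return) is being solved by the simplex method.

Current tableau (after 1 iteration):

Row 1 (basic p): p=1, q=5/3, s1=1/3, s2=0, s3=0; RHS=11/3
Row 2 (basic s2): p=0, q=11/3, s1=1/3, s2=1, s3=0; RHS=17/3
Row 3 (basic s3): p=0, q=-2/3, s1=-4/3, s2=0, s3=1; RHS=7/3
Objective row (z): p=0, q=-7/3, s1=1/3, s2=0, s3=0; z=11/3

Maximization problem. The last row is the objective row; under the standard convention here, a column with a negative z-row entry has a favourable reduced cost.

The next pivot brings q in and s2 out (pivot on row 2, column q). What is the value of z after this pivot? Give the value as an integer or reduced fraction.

Minimum ratio for q: (17/3)/(11/3) = 17/11.
z changes by −(z-row coeff of q)·ratio = −(-7/3)·(17/11) = 119/33.
New z = 11/3 + (119/33) = 80/11.

80/11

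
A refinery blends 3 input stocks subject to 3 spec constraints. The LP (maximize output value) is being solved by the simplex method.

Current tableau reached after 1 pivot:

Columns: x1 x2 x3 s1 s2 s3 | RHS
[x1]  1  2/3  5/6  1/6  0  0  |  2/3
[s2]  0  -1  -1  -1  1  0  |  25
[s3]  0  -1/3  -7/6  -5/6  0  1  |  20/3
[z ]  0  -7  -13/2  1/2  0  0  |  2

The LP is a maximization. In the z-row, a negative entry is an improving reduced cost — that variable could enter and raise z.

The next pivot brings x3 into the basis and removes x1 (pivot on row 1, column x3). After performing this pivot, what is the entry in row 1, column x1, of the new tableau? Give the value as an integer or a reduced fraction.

6/5

Pivot element is row 1, column x3: 5/6.
Normalize row 1: new (row 1, x1) = 1/(5/6) = 6/5.
Row 1 is the pivot row, so the entry is 6/5.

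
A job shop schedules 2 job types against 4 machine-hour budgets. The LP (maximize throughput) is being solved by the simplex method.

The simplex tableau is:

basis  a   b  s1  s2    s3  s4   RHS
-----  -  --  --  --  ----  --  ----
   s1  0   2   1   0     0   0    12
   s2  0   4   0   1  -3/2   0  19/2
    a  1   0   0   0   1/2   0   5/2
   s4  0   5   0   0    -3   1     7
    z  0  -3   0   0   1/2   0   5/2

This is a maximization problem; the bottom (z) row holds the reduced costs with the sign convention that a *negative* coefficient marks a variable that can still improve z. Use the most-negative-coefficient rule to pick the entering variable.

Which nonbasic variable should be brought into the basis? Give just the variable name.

Objective-row coefficients: a: 0, b: -3, s1: 0, s2: 0, s3: 1/2, s4: 0.
The most negative is -3 in column b, so b enters.

b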